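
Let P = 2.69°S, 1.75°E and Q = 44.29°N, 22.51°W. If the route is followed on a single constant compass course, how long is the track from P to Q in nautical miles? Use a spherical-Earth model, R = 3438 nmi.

Rhumb course C = atan2(Δλ, Δψ) with Δψ = ln[tan(π/4+φ₂/2)/tan(π/4+φ₁/2)] = +0.9109, Δλ = -0.4234 → C = 335.07°
d = R·|Δφ| / |cos C| = 3438·0.81996 / 0.90682 = 3109 nmi

3109 nmi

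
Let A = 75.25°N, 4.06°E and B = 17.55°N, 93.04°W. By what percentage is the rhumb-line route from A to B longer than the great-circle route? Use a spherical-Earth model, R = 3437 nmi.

7.8%

Great circle: σ = 1.3061 rad → d_gc = Rσ = 4489.1 nmi
Rhumb: Δφ = -1.0071, Δλ = -1.6947, Δψ = -1.7334, q = Δφ/Δψ = 0.5810 → d_rh = R√(Δφ²+q²Δλ²) = 4840.7 nmi
Excess = (4840.7 − 4489.1) / 4489.1 = 351.6 / 4489.1 = 7.83% ≈ 7.8%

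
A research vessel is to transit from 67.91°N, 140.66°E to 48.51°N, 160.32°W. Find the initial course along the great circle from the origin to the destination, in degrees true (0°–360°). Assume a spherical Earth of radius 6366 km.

93.5°

θ = atan2( sin Δλ·cos φ₂ ,  cos φ₁ sin φ₂ − sin φ₁ cos φ₂ cos Δλ )
  = atan2(+0.5680, -0.0343) = 93.45°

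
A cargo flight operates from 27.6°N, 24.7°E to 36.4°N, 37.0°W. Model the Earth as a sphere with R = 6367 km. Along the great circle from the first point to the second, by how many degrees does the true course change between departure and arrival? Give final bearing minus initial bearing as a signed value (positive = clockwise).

At departure: θ₁ = atan2(sin Δλ cos φ₂, cos φ₁ sin φ₂ − sin φ₁ cos φ₂ cos Δλ) = 296.22°
At arrival: θ₂ = atan2(sin Δλ cos φ₁, −cos φ₂ sin φ₁ + sin φ₂ cos φ₁ cos Δλ) = 261.00°
Δθ = θ₂ − θ₁ = -35.2°

-35.2°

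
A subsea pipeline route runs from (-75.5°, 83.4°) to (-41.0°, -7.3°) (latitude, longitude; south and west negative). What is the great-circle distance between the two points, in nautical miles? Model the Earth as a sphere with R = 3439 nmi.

Haversine: a = sin²(Δφ/2)+cos φ₁ cos φ₂ sin²(Δλ/2) = 0.18357;  σ = 2·atan2(√a,√(1−a))
σ = 50.739° → d = Rσ = 3439·0.88556 = 3045 nmi

3045 nmi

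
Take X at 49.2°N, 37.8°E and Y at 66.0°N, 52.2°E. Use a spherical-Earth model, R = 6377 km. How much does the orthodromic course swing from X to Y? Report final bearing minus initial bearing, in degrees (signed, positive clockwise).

+12.3°

Initial bearing θ₁ = atan2(sin Δλ cos φ₂, cos φ₁ sin φ₂ − sin φ₁ cos φ₂ cos Δλ) = 18.71°
Final bearing θ₂ = (initial bearing from the destination back to the start) + 180° = 31.02°
Δθ = θ₂ − θ₁ = +12.3°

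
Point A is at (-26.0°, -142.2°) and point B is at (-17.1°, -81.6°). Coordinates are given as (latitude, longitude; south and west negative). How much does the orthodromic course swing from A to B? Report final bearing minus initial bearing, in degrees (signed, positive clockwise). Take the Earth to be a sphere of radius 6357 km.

At departure: θ₁ = atan2(sin Δλ cos φ₂, cos φ₁ sin φ₂ − sin φ₁ cos φ₂ cos Δλ) = 94.03°
At arrival: θ₂ = atan2(sin Δλ cos φ₁, −cos φ₂ sin φ₁ + sin φ₂ cos φ₁ cos Δλ) = 69.73°
Δθ = θ₂ − θ₁ = -24.3°

-24.3°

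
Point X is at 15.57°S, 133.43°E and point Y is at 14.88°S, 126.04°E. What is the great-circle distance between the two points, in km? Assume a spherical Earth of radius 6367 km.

cos σ = sin φ₁ sin φ₂ + cos φ₁ cos φ₂ cos Δλ
      = sin(-15.57°)sin(-14.88°) + cos(-15.57°)cos(-14.88°)cos(-7.39°) = 0.9922
σ = 7.164° → d = Rσ = 6367·0.12503 = 796 km

796 km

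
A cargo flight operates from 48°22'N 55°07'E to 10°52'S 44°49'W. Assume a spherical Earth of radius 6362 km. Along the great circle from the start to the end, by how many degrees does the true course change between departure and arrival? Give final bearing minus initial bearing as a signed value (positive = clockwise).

-47.5°

At departure: θ₁ = atan2(sin Δλ cos φ₂, cos φ₁ sin φ₂ − sin φ₁ cos φ₂ cos Δλ) = 270.08°
At arrival: θ₂ = atan2(sin Δλ cos φ₁, −cos φ₂ sin φ₁ + sin φ₂ cos φ₁ cos Δλ) = 222.57°
Δθ = θ₂ − θ₁ = -47.5°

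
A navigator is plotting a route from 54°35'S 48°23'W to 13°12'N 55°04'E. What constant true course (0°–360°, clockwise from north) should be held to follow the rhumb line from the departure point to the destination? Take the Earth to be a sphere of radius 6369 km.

Meridional parts: M(φ₁)=-1.1416, M(φ₂)=+0.2324 → ΔM = +1.3741;  Δλ = +1.8055 rad
tan C = Δλ / ΔM = +1.3140 → C = 52.73°

52.7°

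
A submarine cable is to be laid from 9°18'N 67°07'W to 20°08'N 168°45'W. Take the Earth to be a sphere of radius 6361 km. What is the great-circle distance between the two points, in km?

Haversine: a = sin²(Δφ/2)+cos φ₁ cos φ₂ sin²(Δλ/2) = 0.56561;  σ = 2·atan2(√a,√(1−a))
σ = 97.540° → d = Rσ = 6361·1.70239 = 10829 km

10829 km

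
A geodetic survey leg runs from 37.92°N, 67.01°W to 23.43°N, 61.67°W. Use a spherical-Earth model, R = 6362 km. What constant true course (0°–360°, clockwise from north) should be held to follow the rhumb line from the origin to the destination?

Δψ = ln[tan(π/4+φ₂/2)/tan(π/4+φ₁/2)] = -0.2954
Δλ = +0.0932 rad (taken the short way round)
course = atan2(Δλ, Δψ) = 162.49°

162.5°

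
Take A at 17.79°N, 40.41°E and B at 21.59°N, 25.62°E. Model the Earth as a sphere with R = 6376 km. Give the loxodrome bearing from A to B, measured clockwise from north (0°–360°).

Δψ = ln[tan(π/4+φ₂/2)/tan(π/4+φ₁/2)] = +0.0705
Δλ = -0.2581 rad (taken the short way round)
course = atan2(Δλ, Δψ) = 285.27°

285.3°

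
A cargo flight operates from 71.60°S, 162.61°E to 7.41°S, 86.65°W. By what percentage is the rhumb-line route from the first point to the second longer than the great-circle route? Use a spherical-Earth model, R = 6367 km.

9.1%

Great circle: σ = 1.5593 rad → d_gc = Rσ = 9927.9 km
Rhumb: Δφ = +1.1203, Δλ = +1.9328, Δψ = +1.6907, q = Δφ/Δψ = 0.6626 → d_rh = R√(Δφ²+q²Δλ²) = 10834.1 km
Excess = (10834.1 − 9927.9) / 9927.9 = 906.2 / 9927.9 = 9.13% ≈ 9.1%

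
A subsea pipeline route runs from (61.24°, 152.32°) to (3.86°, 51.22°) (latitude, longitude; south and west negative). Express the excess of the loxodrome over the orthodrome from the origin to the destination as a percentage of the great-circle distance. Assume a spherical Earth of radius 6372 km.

5.6%

Great circle: σ = 1.6042 rad → d_gc = Rσ = 10222.0 km
Rhumb: Δφ = -1.0015, Δλ = -1.7645, Δψ = -1.2937, q = Δφ/Δψ = 0.7741 → d_rh = R√(Δφ²+q²Δλ²) = 10792.7 km
Excess = (10792.7 − 10222.0) / 10222.0 = 570.7 / 10222.0 = 5.58% ≈ 5.6%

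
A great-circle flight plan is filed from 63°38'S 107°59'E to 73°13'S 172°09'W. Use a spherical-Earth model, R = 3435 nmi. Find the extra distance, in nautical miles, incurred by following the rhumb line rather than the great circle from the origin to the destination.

Great circle: cos σ = sin φ₁ sin φ₂ + cos φ₁ cos φ₂ cos Δλ,  σ = 0.4942 rad → d_gc = 1697.4 nmi
Rhumb line: Δψ = -0.4624, q = Δφ/Δψ = 0.3617, d_rh = R√(Δφ²+q²Δλ²) = 1824.8 nmi
Excess = 1824.8 − 1697.4 = 127.4 ≈ 127 nmi

127 nmi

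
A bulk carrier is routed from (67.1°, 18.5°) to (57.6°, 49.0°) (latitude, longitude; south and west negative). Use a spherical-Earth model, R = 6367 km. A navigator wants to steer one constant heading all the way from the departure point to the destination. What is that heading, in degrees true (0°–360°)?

124.1°

Δψ = ln[tan(π/4+φ₂/2)/tan(π/4+φ₁/2)] = -0.3607
Δλ = +0.5323 rad (taken the short way round)
course = atan2(Δλ, Δψ) = 124.12°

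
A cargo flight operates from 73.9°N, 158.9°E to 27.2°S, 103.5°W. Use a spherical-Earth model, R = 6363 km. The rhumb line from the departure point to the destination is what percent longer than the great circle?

4.2%

Great circle: σ = 2.0621 rad → d_gc = Rσ = 13121.3 km
Rhumb: Δφ = -1.7645, Δλ = +1.7034, Δψ = -2.4496, q = Δφ/Δψ = 0.7203 → d_rh = R√(Δφ²+q²Δλ²) = 13675.6 km
Excess = (13675.6 − 13121.3) / 13121.3 = 554.3 / 13121.3 = 4.22% ≈ 4.2%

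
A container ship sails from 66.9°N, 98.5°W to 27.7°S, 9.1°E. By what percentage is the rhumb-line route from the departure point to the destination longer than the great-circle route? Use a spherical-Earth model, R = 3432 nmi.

4.1%

Great circle: σ = 2.1325 rad → d_gc = Rσ = 7318.7 nmi
Rhumb: Δφ = -1.6511, Δλ = +1.8780, Δψ = -2.0913, q = Δφ/Δψ = 0.7895 → d_rh = R√(Δφ²+q²Δλ²) = 7615.9 nmi
Excess = (7615.9 − 7318.7) / 7318.7 = 297.2 / 7318.7 = 4.06% ≈ 4.1%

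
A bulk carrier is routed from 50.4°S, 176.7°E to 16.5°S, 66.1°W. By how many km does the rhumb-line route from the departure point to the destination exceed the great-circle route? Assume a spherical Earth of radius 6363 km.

Great circle: cos σ = sin φ₁ sin φ₂ + cos φ₁ cos φ₂ cos Δλ,  σ = 1.6314 rad → d_gc = 10380.4 km
Rhumb line: Δψ = +0.7295, q = Δφ/Δψ = 0.8110, d_rh = R√(Δφ²+q²Δλ²) = 11207.1 km
Excess = 11207.1 − 10380.4 = 826.7 ≈ 827 km

827 km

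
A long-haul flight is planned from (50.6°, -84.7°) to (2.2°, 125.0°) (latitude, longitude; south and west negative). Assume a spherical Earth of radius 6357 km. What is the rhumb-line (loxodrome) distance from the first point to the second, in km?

15227 km

Rhumb course C = atan2(Δλ, Δψ) with Δψ = ln[tan(π/4+φ₂/2)/tan(π/4+φ₁/2)] = -0.9887, Δλ = -2.6232 → C = 249.35°
d = R·|Δφ| / |cos C| = 6357·0.84474 / 0.35267 = 15227 km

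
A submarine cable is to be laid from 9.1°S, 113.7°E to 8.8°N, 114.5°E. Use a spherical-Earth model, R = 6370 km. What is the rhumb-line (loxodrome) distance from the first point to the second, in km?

1992 km

Rhumb course C = atan2(Δλ, Δψ) with Δψ = ln[tan(π/4+φ₂/2)/tan(π/4+φ₁/2)] = +0.3137, Δλ = +0.0140 → C = 2.55°
d = R·|Δφ| / |cos C| = 6370·0.31241 / 0.99901 = 1992 km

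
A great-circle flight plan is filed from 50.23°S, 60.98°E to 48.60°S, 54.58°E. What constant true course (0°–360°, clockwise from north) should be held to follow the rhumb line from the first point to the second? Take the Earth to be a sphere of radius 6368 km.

Δψ = ln[tan(π/4+φ₂/2)/tan(π/4+φ₁/2)] = +0.0437
Δλ = -0.1117 rad (taken the short way round)
course = atan2(Δλ, Δψ) = 291.38°

291.4°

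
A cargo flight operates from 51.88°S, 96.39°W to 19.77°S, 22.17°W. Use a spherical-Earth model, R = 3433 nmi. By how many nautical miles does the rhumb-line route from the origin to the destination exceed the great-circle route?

111 nmi

Great circle: cos σ = sin φ₁ sin φ₂ + cos φ₁ cos φ₂ cos Δλ,  σ = 1.1328 rad → d_gc = 3889.1 nmi
Rhumb line: Δψ = +0.7107, q = Δφ/Δψ = 0.7886, d_rh = R√(Δφ²+q²Δλ²) = 4000.0 nmi
Excess = 4000.0 − 3889.1 = 110.9 ≈ 111 nmi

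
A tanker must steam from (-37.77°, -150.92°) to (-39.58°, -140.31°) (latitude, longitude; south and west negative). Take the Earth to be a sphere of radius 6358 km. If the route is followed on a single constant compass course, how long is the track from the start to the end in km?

941 km

Rhumb course C = atan2(Δλ, Δψ) with Δψ = ln[tan(π/4+φ₂/2)/tan(π/4+φ₁/2)] = -0.0405, Δλ = +0.1852 → C = 102.33°
d = R·|Δφ| / |cos C| = 6358·0.03159 / 0.21350 = 941 km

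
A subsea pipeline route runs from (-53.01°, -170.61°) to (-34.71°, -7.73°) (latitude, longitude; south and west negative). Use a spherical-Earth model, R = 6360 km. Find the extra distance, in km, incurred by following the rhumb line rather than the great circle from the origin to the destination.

Great circle: cos σ = sin φ₁ sin φ₂ + cos φ₁ cos φ₂ cos Δλ,  σ = 1.5887 rad → d_gc = 10103.9 km
Rhumb line: Δψ = +0.4485, q = Δφ/Δψ = 0.7122, d_rh = R√(Δφ²+q²Δλ²) = 13036.2 km
Excess = 13036.2 − 10103.9 = 2932.3 ≈ 2932 km

2932 km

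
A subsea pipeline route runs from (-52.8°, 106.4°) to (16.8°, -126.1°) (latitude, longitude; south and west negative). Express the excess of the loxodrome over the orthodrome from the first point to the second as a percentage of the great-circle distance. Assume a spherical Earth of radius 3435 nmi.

Great circle: σ = 2.1927 rad → d_gc = Rσ = 7531.9 nmi
Rhumb: Δφ = +1.2147, Δλ = +2.2253, Δψ = +1.3866, q = Δφ/Δψ = 0.8761 → d_rh = R√(Δφ²+q²Δλ²) = 7890.3 nmi
Excess = (7890.3 − 7531.9) / 7531.9 = 358.4 / 7531.9 = 4.76% ≈ 4.8%

4.8%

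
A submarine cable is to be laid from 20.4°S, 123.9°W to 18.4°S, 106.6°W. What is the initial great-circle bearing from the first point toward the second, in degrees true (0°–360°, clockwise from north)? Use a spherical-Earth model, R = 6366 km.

86.0°

θ = atan2( sin Δλ·cos φ₂ ,  cos φ₁ sin φ₂ − sin φ₁ cos φ₂ cos Δλ )
  = atan2(+0.2822, +0.0199) = 85.96°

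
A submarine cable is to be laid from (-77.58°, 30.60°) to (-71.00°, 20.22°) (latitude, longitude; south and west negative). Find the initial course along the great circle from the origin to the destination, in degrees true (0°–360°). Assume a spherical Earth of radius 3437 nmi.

θ = atan2( sin Δλ·cos φ₂ ,  cos φ₁ sin φ₂ − sin φ₁ cos φ₂ cos Δλ )
  = atan2(-0.0587, +0.1094) = 331.80°

331.8°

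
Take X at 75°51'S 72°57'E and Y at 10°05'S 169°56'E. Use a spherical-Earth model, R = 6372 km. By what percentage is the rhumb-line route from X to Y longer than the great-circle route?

Great circle: σ = 1.4298 rad → d_gc = Rσ = 9110.8 km
Rhumb: Δφ = +1.1478, Δλ = +1.6927, Δψ = +1.9097, q = Δφ/Δψ = 0.6011 → d_rh = R√(Δφ²+q²Δλ²) = 9773.7 km
Excess = (9773.7 − 9110.8) / 9110.8 = 662.9 / 9110.8 = 7.28% ≈ 7.3%

7.3%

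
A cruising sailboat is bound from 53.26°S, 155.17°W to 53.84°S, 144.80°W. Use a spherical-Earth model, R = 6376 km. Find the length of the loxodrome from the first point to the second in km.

689 km

Rhumb course C = atan2(Δλ, Δψ) with Δψ = ln[tan(π/4+φ₂/2)/tan(π/4+φ₁/2)] = -0.0170, Δλ = +0.1810 → C = 95.38°
d = R·|Δφ| / |cos C| = 6376·0.01012 / 0.09373 = 689 km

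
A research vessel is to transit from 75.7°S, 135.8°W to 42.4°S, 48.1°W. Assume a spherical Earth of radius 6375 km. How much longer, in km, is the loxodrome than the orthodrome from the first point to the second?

Great circle: cos σ = sin φ₁ sin φ₂ + cos φ₁ cos φ₂ cos Δλ,  σ = 0.8490 rad → d_gc = 5412.4 km
Rhumb line: Δψ = +1.2573, q = Δφ/Δψ = 0.4623, d_rh = R√(Δφ²+q²Δλ²) = 5837.2 km
Excess = 5837.2 − 5412.4 = 424.8 ≈ 425 km

425 km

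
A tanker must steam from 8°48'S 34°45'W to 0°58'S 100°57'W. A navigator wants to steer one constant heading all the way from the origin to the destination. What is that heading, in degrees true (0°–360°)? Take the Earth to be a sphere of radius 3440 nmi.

Δψ = ln[tan(π/4+φ₂/2)/tan(π/4+φ₁/2)] = +0.1373
Δλ = -1.1554 rad (taken the short way round)
course = atan2(Δλ, Δψ) = 276.78°

276.8°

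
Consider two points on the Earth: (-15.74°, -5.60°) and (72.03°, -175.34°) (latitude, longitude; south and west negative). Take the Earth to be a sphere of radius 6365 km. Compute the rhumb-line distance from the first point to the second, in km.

Δψ = ln[tan(π/4+φ₂/2)/tan(π/4+φ₁/2)] = +2.1227;  Δφ = +1.5319 rad,  Δλ = -2.9625 rad
q = Δφ/Δψ = 0.7217
d = R·√(Δφ² + q²Δλ²) = 6365·2.63013 = 16741 km

16741 km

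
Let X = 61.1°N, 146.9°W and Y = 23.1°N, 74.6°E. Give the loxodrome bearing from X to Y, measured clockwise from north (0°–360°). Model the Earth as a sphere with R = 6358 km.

Meridional parts: M(φ₁)=+1.3560, M(φ₂)=+0.4146 → ΔM = -0.9415;  Δλ = -2.4173 rad
tan C = Δλ / ΔM = +2.5676 → C = 248.72°

248.7°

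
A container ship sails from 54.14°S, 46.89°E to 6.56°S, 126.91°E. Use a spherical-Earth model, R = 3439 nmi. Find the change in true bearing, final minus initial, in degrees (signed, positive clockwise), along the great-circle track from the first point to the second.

At departure: θ₁ = atan2(sin Δλ cos φ₂, cos φ₁ sin φ₂ − sin φ₁ cos φ₂ cos Δλ) = 85.76°
At arrival: θ₂ = atan2(sin Δλ cos φ₁, −cos φ₂ sin φ₁ + sin φ₂ cos φ₁ cos Δλ) = 36.02°
Δθ = θ₂ − θ₁ = -49.7°

-49.7°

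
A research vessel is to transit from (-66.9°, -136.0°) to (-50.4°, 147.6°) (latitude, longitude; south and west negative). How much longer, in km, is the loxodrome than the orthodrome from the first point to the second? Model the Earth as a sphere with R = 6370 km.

Great circle: cos σ = sin φ₁ sin φ₂ + cos φ₁ cos φ₂ cos Δλ,  σ = 0.6958 rad → d_gc = 4432.3 km
Rhumb line: Δψ = +0.5663, q = Δφ/Δψ = 0.5085, d_rh = R√(Δφ²+q²Δλ²) = 4693.0 km
Excess = 4693.0 − 4432.3 = 260.7 ≈ 261 km

261 km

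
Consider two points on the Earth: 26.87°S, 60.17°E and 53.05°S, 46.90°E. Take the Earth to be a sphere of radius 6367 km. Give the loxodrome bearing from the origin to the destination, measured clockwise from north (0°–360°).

Meridional parts: M(φ₁)=-0.4872, M(φ₂)=-1.0963 → ΔM = -0.6091;  Δλ = -0.2316 rad
tan C = Δλ / ΔM = +0.3802 → C = 200.82°

200.8°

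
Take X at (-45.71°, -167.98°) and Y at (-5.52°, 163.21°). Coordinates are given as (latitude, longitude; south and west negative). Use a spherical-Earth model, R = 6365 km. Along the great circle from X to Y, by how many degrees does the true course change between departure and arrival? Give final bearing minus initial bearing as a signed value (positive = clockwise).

+13.5°

Initial bearing θ₁ = atan2(sin Δλ cos φ₂, cos φ₁ sin φ₂ − sin φ₁ cos φ₂ cos Δλ) = 319.27°
Final bearing θ₂ = (initial bearing from the destination back to the start) + 180° = 332.76°
Δθ = θ₂ − θ₁ = +13.5°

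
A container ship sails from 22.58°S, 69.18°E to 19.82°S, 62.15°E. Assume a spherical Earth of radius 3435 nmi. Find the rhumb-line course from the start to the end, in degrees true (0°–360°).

292.8°

Meridional parts: M(φ₁)=-0.4047, M(φ₂)=-0.3530 → ΔM = +0.0517;  Δλ = -0.1227 rad
tan C = Δλ / ΔM = -2.3744 → C = 292.84°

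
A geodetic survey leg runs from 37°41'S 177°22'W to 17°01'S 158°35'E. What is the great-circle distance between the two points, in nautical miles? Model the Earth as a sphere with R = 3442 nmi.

1775 nmi

cos σ = sin φ₁ sin φ₂ + cos φ₁ cos φ₂ cos Δλ
      = sin(-37.68°)sin(-17.02°) + cos(-37.68°)cos(-17.02°)cos(-24.05°) = 0.8700
σ = 29.546° → d = Rσ = 3442·0.51568 = 1775 nmi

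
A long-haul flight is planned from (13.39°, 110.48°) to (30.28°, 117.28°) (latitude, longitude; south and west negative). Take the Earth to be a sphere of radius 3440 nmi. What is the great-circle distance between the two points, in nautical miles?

1082 nmi

Haversine: a = sin²(Δφ/2)+cos φ₁ cos φ₂ sin²(Δλ/2) = 0.02452;  σ = 2·atan2(√a,√(1−a))
σ = 18.019° → d = Rσ = 3440·0.31449 = 1082 nmi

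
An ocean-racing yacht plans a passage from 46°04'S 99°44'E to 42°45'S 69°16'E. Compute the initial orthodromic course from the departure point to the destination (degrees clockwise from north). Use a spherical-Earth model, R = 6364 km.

267.7°

θ = atan2( sin Δλ·cos φ₂ ,  cos φ₁ sin φ₂ − sin φ₁ cos φ₂ cos Δλ )
  = atan2(-0.3723, -0.0152) = 267.67°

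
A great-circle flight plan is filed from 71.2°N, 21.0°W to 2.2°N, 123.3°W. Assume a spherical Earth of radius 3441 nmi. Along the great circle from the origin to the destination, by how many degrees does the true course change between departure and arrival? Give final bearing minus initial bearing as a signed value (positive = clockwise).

Initial bearing θ₁ = atan2(sin Δλ cos φ₂, cos φ₁ sin φ₂ − sin φ₁ cos φ₂ cos Δλ) = 282.36°
Final bearing θ₂ = (initial bearing from the destination back to the start) + 180° = 198.36°
Δθ = θ₂ − θ₁ = -84.0°

-84.0°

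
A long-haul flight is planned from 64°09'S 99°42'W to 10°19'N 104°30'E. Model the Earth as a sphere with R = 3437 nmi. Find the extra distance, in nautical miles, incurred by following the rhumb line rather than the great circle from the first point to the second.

Great circle: cos σ = sin φ₁ sin φ₂ + cos φ₁ cos φ₂ cos Δλ,  σ = 2.1561 rad → d_gc = 7410.5 nmi
Rhumb line: Δψ = +1.6529, q = Δφ/Δψ = 0.7863, d_rh = R√(Δφ²+q²Δλ²) = 8599.8 nmi
Excess = 8599.8 − 7410.5 = 1189.3 ≈ 1189 nmi

1189 nmi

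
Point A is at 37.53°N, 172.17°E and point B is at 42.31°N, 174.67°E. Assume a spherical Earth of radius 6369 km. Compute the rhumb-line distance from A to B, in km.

572 km

Δψ = ln[tan(π/4+φ₂/2)/tan(π/4+φ₁/2)] = +0.1089;  Δφ = +0.0834 rad,  Δλ = +0.0436 rad
q = Δφ/Δψ = 0.7664
d = R·√(Δφ² + q²Δλ²) = 6369·0.08988 = 572 km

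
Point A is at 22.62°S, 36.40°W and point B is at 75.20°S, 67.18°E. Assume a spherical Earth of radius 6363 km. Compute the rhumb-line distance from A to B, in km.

8703 km

Δψ = ln[tan(π/4+φ₂/2)/tan(π/4+φ₁/2)] = -1.6357;  Δφ = -0.9177 rad,  Δλ = +1.8078 rad
q = Δφ/Δψ = 0.5610
d = R·√(Δφ² + q²Δλ²) = 6363·1.36780 = 8703 km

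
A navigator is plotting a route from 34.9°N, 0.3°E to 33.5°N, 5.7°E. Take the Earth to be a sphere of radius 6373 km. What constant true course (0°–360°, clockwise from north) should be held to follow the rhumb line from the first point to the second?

Δψ = ln[tan(π/4+φ₂/2)/tan(π/4+φ₁/2)] = -0.0295
Δλ = +0.0942 rad (taken the short way round)
course = atan2(Δλ, Δψ) = 107.41°

107.4°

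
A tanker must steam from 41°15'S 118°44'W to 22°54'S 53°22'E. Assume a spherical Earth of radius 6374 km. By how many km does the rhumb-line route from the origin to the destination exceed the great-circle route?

3386 km

Great circle: cos σ = sin φ₁ sin φ₂ + cos φ₁ cos φ₂ cos Δλ,  σ = 2.0147 rad → d_gc = 12841.5 km
Rhumb line: Δψ = +0.3809, q = Δφ/Δψ = 0.8408, d_rh = R√(Δφ²+q²Δλ²) = 16227.4 km
Excess = 16227.4 − 12841.5 = 3385.9 ≈ 3386 km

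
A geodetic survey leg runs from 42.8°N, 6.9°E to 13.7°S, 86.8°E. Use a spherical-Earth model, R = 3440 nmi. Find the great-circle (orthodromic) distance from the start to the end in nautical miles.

5527 nmi

Haversine: a = sin²(Δφ/2)+cos φ₁ cos φ₂ sin²(Δλ/2) = 0.51795;  σ = 2·atan2(√a,√(1−a))
σ = 92.058° → d = Rσ = 3440·1.60671 = 5527 nmi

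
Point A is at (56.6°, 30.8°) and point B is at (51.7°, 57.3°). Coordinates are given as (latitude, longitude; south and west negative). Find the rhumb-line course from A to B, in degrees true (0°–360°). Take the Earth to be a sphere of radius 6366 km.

Meridional parts: M(φ₁)=+1.2039, M(φ₂)=+1.0577 → ΔM = -0.1462;  Δλ = +0.4625 rad
tan C = Δλ / ΔM = -3.1627 → C = 107.55°

107.5°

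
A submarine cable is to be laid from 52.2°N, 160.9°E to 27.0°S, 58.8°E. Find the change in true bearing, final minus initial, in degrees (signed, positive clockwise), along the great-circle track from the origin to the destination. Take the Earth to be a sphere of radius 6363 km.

-38.6°

At departure: θ₁ = atan2(sin Δλ cos φ₂, cos φ₁ sin φ₂ − sin φ₁ cos φ₂ cos Δλ) = 261.47°
At arrival: θ₂ = atan2(sin Δλ cos φ₁, −cos φ₂ sin φ₁ + sin φ₂ cos φ₁ cos Δλ) = 222.86°
Δθ = θ₂ − θ₁ = -38.6°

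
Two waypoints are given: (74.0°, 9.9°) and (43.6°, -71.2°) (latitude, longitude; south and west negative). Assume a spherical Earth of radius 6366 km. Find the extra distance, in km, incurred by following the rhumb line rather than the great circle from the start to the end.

Great circle: cos σ = sin φ₁ sin φ₂ + cos φ₁ cos φ₂ cos Δλ,  σ = 0.8041 rad → d_gc = 5118.7 km
Rhumb line: Δψ = -1.1150, q = Δφ/Δψ = 0.4758, d_rh = R√(Δφ²+q²Δλ²) = 5458.3 km
Excess = 5458.3 − 5118.7 = 339.6 ≈ 340 km

340 km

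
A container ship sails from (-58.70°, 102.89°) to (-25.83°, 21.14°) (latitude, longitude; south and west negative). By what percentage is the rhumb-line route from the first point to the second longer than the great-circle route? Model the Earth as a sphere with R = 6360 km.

Great circle: σ = 1.1159 rad → d_gc = Rσ = 7097.0 km
Rhumb: Δφ = +0.5737, Δλ = -1.4268, Δψ = +0.8055, q = Δφ/Δψ = 0.7122 → d_rh = R√(Δφ²+q²Δλ²) = 7421.6 km
Excess = (7421.6 − 7097.0) / 7097.0 = 324.6 / 7097.0 = 4.57% ≈ 4.6%

4.6%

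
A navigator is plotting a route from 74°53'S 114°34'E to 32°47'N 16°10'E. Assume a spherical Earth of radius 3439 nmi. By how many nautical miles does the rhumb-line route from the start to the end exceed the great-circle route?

297 nmi

Great circle: cos σ = sin φ₁ sin φ₂ + cos φ₁ cos φ₂ cos Δλ,  σ = 2.1589 rad → d_gc = 7424.3 nmi
Rhumb line: Δψ = +2.6260, q = Δφ/Δψ = 0.7156, d_rh = R√(Δφ²+q²Δλ²) = 7721.7 nmi
Excess = 7721.7 − 7424.3 = 297.4 ≈ 297 nmi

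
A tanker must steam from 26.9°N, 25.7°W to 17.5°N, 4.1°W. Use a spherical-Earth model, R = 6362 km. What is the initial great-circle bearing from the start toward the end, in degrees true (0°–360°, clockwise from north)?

110.8°

θ = atan2( sin Δλ·cos φ₂ ,  cos φ₁ sin φ₂ − sin φ₁ cos φ₂ cos Δλ )
  = atan2(+0.3511, -0.1330) = 110.75°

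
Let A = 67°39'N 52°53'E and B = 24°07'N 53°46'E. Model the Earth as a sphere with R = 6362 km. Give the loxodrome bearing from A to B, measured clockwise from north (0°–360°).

179.3°

Δψ = ln[tan(π/4+φ₂/2)/tan(π/4+φ₁/2)] = -1.1878
Δλ = +0.0154 rad (taken the short way round)
course = atan2(Δλ, Δψ) = 179.26°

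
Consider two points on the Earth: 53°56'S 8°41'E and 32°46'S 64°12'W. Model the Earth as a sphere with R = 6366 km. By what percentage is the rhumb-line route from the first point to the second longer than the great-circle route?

3.6%

Great circle: σ = 0.9481 rad → d_gc = Rσ = 6035.9 km
Rhumb: Δφ = +0.3694, Δλ = -1.2721, Δψ = +0.5163, q = Δφ/Δψ = 0.7155 → d_rh = R√(Δφ²+q²Δλ²) = 6253.1 km
Excess = (6253.1 − 6035.9) / 6035.9 = 217.2 / 6035.9 = 3.60% ≈ 3.6%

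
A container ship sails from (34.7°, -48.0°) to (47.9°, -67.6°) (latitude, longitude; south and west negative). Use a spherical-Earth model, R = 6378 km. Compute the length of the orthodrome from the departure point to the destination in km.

cos σ = sin φ₁ sin φ₂ + cos φ₁ cos φ₂ cos Δλ
      = sin(34.70°)sin(47.90°) + cos(34.70°)cos(47.90°)cos(-19.60°) = 0.9416
σ = 19.671° → d = Rσ = 6378·0.34332 = 2190 km

2190 km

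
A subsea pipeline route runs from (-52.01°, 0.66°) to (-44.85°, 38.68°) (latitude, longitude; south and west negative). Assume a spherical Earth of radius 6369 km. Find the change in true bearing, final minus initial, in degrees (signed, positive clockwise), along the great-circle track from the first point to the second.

At departure: θ₁ = atan2(sin Δλ cos φ₂, cos φ₁ sin φ₂ − sin φ₁ cos φ₂ cos Δλ) = 89.20°
At arrival: θ₂ = atan2(sin Δλ cos φ₁, −cos φ₂ sin φ₁ + sin φ₂ cos φ₁ cos Δλ) = 60.24°
Δθ = θ₂ − θ₁ = -29.0°

-29.0°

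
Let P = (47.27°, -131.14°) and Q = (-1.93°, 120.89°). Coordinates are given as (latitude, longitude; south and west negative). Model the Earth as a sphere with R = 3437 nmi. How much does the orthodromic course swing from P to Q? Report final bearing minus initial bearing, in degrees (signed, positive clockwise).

-60.5°

At departure: θ₁ = atan2(sin Δλ cos φ₂, cos φ₁ sin φ₂ − sin φ₁ cos φ₂ cos Δλ) = 282.09°
At arrival: θ₂ = atan2(sin Δλ cos φ₁, −cos φ₂ sin φ₁ + sin φ₂ cos φ₁ cos Δλ) = 221.60°
Δθ = θ₂ − θ₁ = -60.5°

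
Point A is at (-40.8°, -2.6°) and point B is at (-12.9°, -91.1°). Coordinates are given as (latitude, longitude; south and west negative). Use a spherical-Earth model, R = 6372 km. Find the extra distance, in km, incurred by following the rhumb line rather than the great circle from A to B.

Great circle: cos σ = sin φ₁ sin φ₂ + cos φ₁ cos φ₂ cos Δλ,  σ = 1.4048 rad → d_gc = 8951.7 km
Rhumb line: Δψ = +0.5542, q = Δφ/Δψ = 0.8787, d_rh = R√(Δφ²+q²Δλ²) = 9188.1 km
Excess = 9188.1 − 8951.7 = 236.4 ≈ 236 km

236 km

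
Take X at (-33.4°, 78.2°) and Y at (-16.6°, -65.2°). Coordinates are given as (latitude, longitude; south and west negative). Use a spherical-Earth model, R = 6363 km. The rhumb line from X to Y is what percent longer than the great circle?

Great circle: σ = 2.0772 rad → d_gc = Rσ = 13217.2 km
Rhumb: Δφ = +0.2932, Δλ = -2.5028, Δψ = +0.3252, q = Δφ/Δψ = 0.9016 → d_rh = R√(Δφ²+q²Δλ²) = 14479.5 km
Excess = (14479.5 − 13217.2) / 13217.2 = 1262.3 / 13217.2 = 9.5504% ≈ 9.6%

9.6%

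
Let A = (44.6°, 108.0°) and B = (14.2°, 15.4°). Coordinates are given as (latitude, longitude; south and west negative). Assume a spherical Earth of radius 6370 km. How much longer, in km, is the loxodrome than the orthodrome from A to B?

316 km

Great circle: cos σ = sin φ₁ sin φ₂ + cos φ₁ cos φ₂ cos Δλ,  σ = 1.4294 rad → d_gc = 9105.2 km
Rhumb line: Δψ = -0.6211, q = Δφ/Δψ = 0.8542, d_rh = R√(Δφ²+q²Δλ²) = 9421.4 km
Excess = 9421.4 − 9105.2 = 316.2 ≈ 316 km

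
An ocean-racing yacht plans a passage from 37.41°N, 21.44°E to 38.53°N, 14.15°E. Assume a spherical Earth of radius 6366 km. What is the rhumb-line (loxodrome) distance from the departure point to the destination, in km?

Δψ = ln[tan(π/4+φ₂/2)/tan(π/4+φ₁/2)] = +0.0248;  Δφ = +0.0195 rad,  Δλ = -0.1272 rad
q = Δφ/Δψ = 0.7883
d = R·√(Δφ² + q²Δλ²) = 6366·0.10219 = 651 km

651 km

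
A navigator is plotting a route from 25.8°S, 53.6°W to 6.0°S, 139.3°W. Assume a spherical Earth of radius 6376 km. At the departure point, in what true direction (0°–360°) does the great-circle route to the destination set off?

N = sin Δλ·cos φ₂ = -0.9917;  D = cos φ₁ sin φ₂ − sin φ₁ cos φ₂ cos Δλ = -0.0617
initial course = atan2(N, D) = 266.44°

266.4°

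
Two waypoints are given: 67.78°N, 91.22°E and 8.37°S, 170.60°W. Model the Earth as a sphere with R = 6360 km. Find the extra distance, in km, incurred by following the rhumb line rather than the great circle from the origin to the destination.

558 km

Great circle: cos σ = sin φ₁ sin φ₂ + cos φ₁ cos φ₂ cos Δλ,  σ = 1.7599 rad → d_gc = 11193.0 km
Rhumb line: Δψ = -1.7743, q = Δφ/Δψ = 0.7490, d_rh = R√(Δφ²+q²Δλ²) = 11751.2 km
Excess = 11751.2 − 11193.0 = 558.2 ≈ 558 km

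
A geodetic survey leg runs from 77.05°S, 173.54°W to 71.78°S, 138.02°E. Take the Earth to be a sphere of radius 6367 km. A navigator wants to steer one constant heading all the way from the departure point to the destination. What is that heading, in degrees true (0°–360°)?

292.2°

Meridional parts: M(φ₁)=-2.1760, M(φ₂)=-1.8304 → ΔM = +0.3456;  Δλ = -0.8454 rad
tan C = Δλ / ΔM = -2.4461 → C = 292.24°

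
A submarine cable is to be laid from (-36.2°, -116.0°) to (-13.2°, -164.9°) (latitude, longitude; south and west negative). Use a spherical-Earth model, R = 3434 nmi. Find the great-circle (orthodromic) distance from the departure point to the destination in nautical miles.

Haversine: a = sin²(Δφ/2)+cos φ₁ cos φ₂ sin²(Δλ/2) = 0.17434;  σ = 2·atan2(√a,√(1−a))
σ = 49.358° → d = Rσ = 3434·0.86147 = 2958 nmi

2958 nmi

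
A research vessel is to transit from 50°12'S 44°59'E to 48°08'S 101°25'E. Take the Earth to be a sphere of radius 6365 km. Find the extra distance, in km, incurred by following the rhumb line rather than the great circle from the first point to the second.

Great circle: cos σ = sin φ₁ sin φ₂ + cos φ₁ cos φ₂ cos Δλ,  σ = 0.6295 rad → d_gc = 4006.5 km
Rhumb line: Δψ = +0.0552, q = Δφ/Δψ = 0.6537, d_rh = R√(Δφ²+q²Δλ²) = 4104.8 km
Excess = 4104.8 − 4006.5 = 98.3 ≈ 98 km

98 km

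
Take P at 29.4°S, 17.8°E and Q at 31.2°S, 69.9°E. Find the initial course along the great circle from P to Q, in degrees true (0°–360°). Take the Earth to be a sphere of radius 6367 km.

106.0°

N = sin Δλ·cos φ₂ = +0.6750;  D = cos φ₁ sin φ₂ − sin φ₁ cos φ₂ cos Δλ = -0.1934
initial course = atan2(N, D) = 105.99°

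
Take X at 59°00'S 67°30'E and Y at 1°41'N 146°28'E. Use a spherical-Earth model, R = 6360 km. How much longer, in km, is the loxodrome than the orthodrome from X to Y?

246 km

Great circle: cos σ = sin φ₁ sin φ₂ + cos φ₁ cos φ₂ cos Δλ,  σ = 1.4974 rad → d_gc = 9523.4 km
Rhumb line: Δψ = +1.3120, q = Δφ/Δψ = 0.8073, d_rh = R√(Δφ²+q²Δλ²) = 9769.8 km
Excess = 9769.8 − 9523.4 = 246.4 ≈ 246 km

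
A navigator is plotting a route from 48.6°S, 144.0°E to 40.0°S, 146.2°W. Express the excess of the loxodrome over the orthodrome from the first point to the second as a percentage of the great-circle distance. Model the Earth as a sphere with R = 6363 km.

Great circle: σ = 0.8538 rad → d_gc = Rσ = 5433.0 km
Rhumb: Δφ = +0.1501, Δλ = +1.2182, Δψ = +0.2103, q = Δφ/Δψ = 0.7137 → d_rh = R√(Δφ²+q²Δλ²) = 5614.5 km
Excess = (5614.5 − 5433.0) / 5433.0 = 181.5 / 5433.0 = 3.34% ≈ 3.3%

3.3%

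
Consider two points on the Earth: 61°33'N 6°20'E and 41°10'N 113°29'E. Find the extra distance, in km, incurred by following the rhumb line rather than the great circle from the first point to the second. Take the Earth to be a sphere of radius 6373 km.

Great circle: cos σ = sin φ₁ sin φ₂ + cos φ₁ cos φ₂ cos Δλ,  σ = 1.0781 rad → d_gc = 6870.7 km
Rhumb line: Δψ = -0.5827, q = Δφ/Δψ = 0.6106, d_rh = R√(Δφ²+q²Δλ²) = 7622.0 km
Excess = 7622.0 − 6870.7 = 751.3 ≈ 751 km

751 km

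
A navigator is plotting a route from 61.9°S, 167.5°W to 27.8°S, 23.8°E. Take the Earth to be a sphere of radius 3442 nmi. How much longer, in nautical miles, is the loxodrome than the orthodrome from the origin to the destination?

Great circle: cos σ = sin φ₁ sin φ₂ + cos φ₁ cos φ₂ cos Δλ,  σ = 1.5680 rad → d_gc = 5396.9 nmi
Rhumb line: Δψ = +0.8798, q = Δφ/Δψ = 0.6764, d_rh = R√(Δφ²+q²Δλ²) = 7155.0 nmi
Excess = 7155.0 − 5396.9 = 1758.1 ≈ 1758 nmi

1758 nmi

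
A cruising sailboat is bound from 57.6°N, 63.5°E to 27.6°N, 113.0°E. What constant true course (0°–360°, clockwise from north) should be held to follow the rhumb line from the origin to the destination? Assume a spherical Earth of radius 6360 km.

130.4°

Meridional parts: M(φ₁)=+1.2361, M(φ₂)=+0.5015 → ΔM = -0.7346;  Δλ = +0.8639 rad
tan C = Δλ / ΔM = -1.1761 → C = 130.37°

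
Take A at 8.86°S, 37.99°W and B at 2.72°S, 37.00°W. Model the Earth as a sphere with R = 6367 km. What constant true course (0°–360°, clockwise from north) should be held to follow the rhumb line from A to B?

Meridional parts: M(φ₁)=-0.1553, M(φ₂)=-0.0475 → ΔM = +0.1078;  Δλ = +0.0173 rad
tan C = Δλ / ΔM = +0.1603 → C = 9.11°

9.1°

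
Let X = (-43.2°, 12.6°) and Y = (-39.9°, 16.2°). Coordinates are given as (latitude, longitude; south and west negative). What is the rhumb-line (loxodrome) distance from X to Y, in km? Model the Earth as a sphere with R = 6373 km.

474 km

Δψ = ln[tan(π/4+φ₂/2)/tan(π/4+φ₁/2)] = +0.0770;  Δφ = +0.0576 rad,  Δλ = +0.0628 rad
q = Δφ/Δψ = 0.7481
d = R·√(Δφ² + q²Δλ²) = 6373·0.07434 = 474 km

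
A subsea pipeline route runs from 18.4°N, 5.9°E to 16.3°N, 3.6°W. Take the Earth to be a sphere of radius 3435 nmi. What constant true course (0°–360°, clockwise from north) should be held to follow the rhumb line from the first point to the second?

257.0°

Meridional parts: M(φ₁)=+0.3268, M(φ₂)=+0.2884 → ΔM = -0.0384;  Δλ = -0.1658 rad
tan C = Δλ / ΔM = +4.3177 → C = 256.96°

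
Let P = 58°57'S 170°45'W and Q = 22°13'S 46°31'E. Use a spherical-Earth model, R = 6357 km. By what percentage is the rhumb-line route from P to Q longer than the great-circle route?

Great circle: σ = 1.6269 rad → d_gc = Rσ = 10342.2 km
Rhumb: Δφ = +0.6411, Δλ = -2.4912, Δψ = +0.8830, q = Δφ/Δψ = 0.7261 → d_rh = R√(Δφ²+q²Δλ²) = 12198.9 km
Excess = (12198.9 − 10342.2) / 10342.2 = 1856.7 / 10342.2 = 17.953% ≈ 18.0%

18.0%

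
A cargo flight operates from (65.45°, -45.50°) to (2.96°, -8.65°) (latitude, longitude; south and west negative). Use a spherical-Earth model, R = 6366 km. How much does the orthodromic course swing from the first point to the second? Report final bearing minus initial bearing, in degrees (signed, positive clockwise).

+24.7°

At departure: θ₁ = atan2(sin Δλ cos φ₂, cos φ₁ sin φ₂ − sin φ₁ cos φ₂ cos Δλ) = 139.67°
At arrival: θ₂ = atan2(sin Δλ cos φ₁, −cos φ₂ sin φ₁ + sin φ₂ cos φ₁ cos Δλ) = 164.38°
Δθ = θ₂ − θ₁ = +24.7°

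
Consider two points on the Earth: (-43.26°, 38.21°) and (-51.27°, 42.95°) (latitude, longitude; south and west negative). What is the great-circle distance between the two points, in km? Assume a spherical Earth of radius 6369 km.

Haversine: a = sin²(Δφ/2)+cos φ₁ cos φ₂ sin²(Δλ/2) = 0.00566;  σ = 2·atan2(√a,√(1−a))
σ = 8.627° → d = Rσ = 6369·0.15057 = 959 km

959 km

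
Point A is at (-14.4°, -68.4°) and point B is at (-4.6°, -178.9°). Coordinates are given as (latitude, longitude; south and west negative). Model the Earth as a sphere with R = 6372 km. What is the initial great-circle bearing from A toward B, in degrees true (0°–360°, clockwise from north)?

260.0°

θ = atan2( sin Δλ·cos φ₂ ,  cos φ₁ sin φ₂ − sin φ₁ cos φ₂ cos Δλ )
  = atan2(-0.9337, -0.1645) = 260.01°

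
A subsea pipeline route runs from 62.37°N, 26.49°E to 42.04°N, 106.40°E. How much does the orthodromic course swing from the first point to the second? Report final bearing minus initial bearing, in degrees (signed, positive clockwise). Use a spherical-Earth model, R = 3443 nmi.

+67.8°

At departure: θ₁ = atan2(sin Δλ cos φ₂, cos φ₁ sin φ₂ − sin φ₁ cos φ₂ cos Δλ) = 75.05°
At arrival: θ₂ = atan2(sin Δλ cos φ₁, −cos φ₂ sin φ₁ + sin φ₂ cos φ₁ cos Δλ) = 142.89°
Δθ = θ₂ − θ₁ = +67.8°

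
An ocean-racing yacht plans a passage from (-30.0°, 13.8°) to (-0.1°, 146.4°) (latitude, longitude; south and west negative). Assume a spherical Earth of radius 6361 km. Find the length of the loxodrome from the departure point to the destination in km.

Δψ = ln[tan(π/4+φ₂/2)/tan(π/4+φ₁/2)] = +0.5476;  Δφ = +0.5219 rad,  Δλ = +2.3143 rad
q = Δφ/Δψ = 0.9531
d = R·√(Δφ² + q²Δλ²) = 6361·2.26655 = 14418 km

14418 km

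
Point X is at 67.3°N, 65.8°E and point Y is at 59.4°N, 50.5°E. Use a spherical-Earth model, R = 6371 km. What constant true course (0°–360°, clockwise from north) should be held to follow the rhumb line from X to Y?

220.8°

Δψ = ln[tan(π/4+φ₂/2)/tan(π/4+φ₁/2)] = -0.3096
Δλ = -0.2670 rad (taken the short way round)
course = atan2(Δλ, Δψ) = 220.78°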